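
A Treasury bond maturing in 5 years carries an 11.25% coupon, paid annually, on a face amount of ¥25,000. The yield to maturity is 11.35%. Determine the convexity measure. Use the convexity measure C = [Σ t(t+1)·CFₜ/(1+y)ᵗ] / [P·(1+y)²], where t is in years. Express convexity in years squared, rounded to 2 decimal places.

With y = 0.1135:
  t   CF        PV=CF/(1+0.1135)^t    t·PV        t(t+1)·PV
  1     2,812.50     2,525.8195     2,525.8195       5,051.6390
  2     2,812.50     2,268.3606     4,536.7211      13,610.1634
  3     2,812.50     2,037.1446     6,111.4339      24,445.7358
  4     2,812.50     1,829.4968     7,317.9871      36,589.9353
  5    27,812.50    16,247.5889    81,237.9444     487,427.6665
  Σ                 24,908.4103   101,729.9060     567,125.1399
P = 24,908.4103.
Convexity = Σ t(t+1)·PV / [P·(1+y)²] = 567,125.1399 / (24,908.4103 × 1.239882) = 18.36337.

18.36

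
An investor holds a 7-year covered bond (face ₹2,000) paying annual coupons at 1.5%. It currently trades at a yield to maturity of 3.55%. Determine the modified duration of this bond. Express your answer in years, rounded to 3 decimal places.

6.443 years

Periodic yield y = 0.0355. First find Macaulay duration:
  t   CF        PV=CF/(1+0.0355)^t    t·PV
  1        30.00        28.9715        28.9715
  2        30.00        27.9783        55.9566
  3        30.00        27.0191        81.0573
  4        30.00        26.0928       104.3712
  5        30.00        25.1983       125.9914
  6        30.00        24.3344       146.0064
  7     2,030.00     1,590.1764    11,131.2351
  Σ                  1,749.7708    11,673.5895
P = 1,749.7708; Macaulay duration = 11,673.5895 / 1,749.7708 = 6.67150 years.
Modified duration = D_Mac / (1 + y) = 6.67150 / 1.0355 = 6.44278 years.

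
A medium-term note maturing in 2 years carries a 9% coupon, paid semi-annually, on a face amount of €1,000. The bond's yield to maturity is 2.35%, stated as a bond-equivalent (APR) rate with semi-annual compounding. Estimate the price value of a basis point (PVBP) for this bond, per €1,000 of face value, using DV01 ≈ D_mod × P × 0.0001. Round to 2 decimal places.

€0.21

Periodic yield y = 0.01175.
  t   CF        PV=CF/(1+0.01175)^t    t·PV
  1        45.00        44.4774        44.4774
  2        45.00        43.9609        87.9217
  3        45.00        43.4503       130.3509
  4     1,045.00       997.2945     3,989.1781
  Σ                  1,129.1831     4,251.9282
P = 1,129.1831; D_Mac = 3.76549 half-year periods = 1.88275 yrs; D_mod = 1.86088 yrs.
DV01 ≈ 1.86088 × 1,129.1831 × 0.0001 = 0.210127.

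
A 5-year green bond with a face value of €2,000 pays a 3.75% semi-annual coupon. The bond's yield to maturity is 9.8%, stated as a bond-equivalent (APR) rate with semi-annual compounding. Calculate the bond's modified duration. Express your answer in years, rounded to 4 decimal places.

Periodic yield y = 0.049. First find Macaulay duration:
  t   CF        PV=CF/(1+0.049)^t    t·PV
  1        37.50        35.7483        35.7483
  2        37.50        34.0785        68.1570
  3        37.50        32.4866        97.4599
  4        37.50        30.9692       123.8766
  5        37.50        29.5225       147.6127
  6        37.50        28.1435       168.8611
  7        37.50        26.8289       187.8023
  8        37.50        25.5757       204.6055
  9        37.50        24.3810       219.4292
  10    2,037.50     1,262.8237    12,628.2373
  Σ                  1,530.5580    13,881.7900
P = 1,530.5580; Macaulay duration = 13,881.7900 / 1,530.5580 = 9.06976 half-year periods = 4.53488 years.
Modified duration = D_Mac / (1 + y) = 4.53488 / 1.049 = 4.32305 years.

4.3230 years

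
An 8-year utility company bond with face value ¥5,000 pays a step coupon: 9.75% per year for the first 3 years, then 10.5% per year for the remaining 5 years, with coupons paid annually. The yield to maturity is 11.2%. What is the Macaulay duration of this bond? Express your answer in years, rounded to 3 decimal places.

5.820 years

Periodic yield y = 0.112. Discount each cash flow and weight by its year:
  t   CF        PV=CF/(1+0.112)^t    t·PV
  1       487.50       438.3993       438.3993
  2       487.50       394.2440       788.4879
  3       487.50       354.5359     1,063.6078
  4       525.00       343.3525     1,373.4098
  5       525.00       308.7702     1,543.8510
  6       525.00       277.6710     1,666.0262
  7       525.00       249.7042     1,747.9292
  8     5,525.00     2,363.1647    18,905.3173
  Σ                  4,729.8417    27,527.0285
Price P = Σ PV = 4,729.8417.
Macaulay duration = Σ(t·PV) / P = 27,527.0285 / 4,729.8417 = 5.81986 years.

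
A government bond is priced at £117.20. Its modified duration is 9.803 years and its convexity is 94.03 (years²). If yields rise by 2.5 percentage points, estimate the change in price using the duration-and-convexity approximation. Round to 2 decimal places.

-£25.28

Duration effect: -D_mod·Δy = -9.803 × (+0.025) = -0.245075
Convexity effect: ½·C·(Δy)² = 0.5 × 94.03 × (0.025)² = +0.029384375
ΔP/P ≈ -0.245075 + 0.029384375 = -0.215690625
ΔP ≈ 117.20 × (-0.215690625) = -25.27894125.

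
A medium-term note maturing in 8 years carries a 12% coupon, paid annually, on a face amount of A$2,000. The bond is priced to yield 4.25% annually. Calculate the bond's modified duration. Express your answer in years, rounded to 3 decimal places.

5.793 years

Periodic yield y = 0.0425. First find Macaulay duration:
  t   CF        PV=CF/(1+0.0425)^t    t·PV
  1       240.00       230.2158       230.2158
  2       240.00       220.8305       441.6611
  3       240.00       211.8278       635.4835
  4       240.00       203.1922       812.7687
  5       240.00       194.9086       974.5428
  6       240.00       186.9627     1,121.7759
  7       240.00       179.3407     1,255.3847
  8     2,240.00     1,605.6079    12,844.8636
  Σ                  3,032.8862    18,316.6962
P = 3,032.8862; Macaulay duration = 18,316.6962 / 3,032.8862 = 6.03936 years.
Modified duration = D_Mac / (1 + y) = 6.03936 / 1.0425 = 5.79315 years.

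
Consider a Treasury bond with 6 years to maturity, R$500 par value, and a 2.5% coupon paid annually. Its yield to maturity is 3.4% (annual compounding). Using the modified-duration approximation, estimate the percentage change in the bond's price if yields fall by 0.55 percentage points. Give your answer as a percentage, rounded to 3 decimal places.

+2.997%

Periodic yield y = 0.034. Modified duration first:
  t   CF        PV=CF/(1+0.034)^t    t·PV
  1        12.50        12.0890        12.0890
  2        12.50        11.6915        23.3829
  3        12.50        11.3070        33.9211
  4        12.50        10.9352        43.7409
  5        12.50        10.5757        52.8783
  6       512.50       419.3442     2,516.0652
  Σ                    475.9425     2,682.0774
P = 475.9425; D_Mac = 5.63530 yrs; D_mod = 5.63530/(1+0.034) = 5.45000 yrs.
ΔP/P ≈ -D_mod · Δy = -5.45000 × (-0.0055) = +0.029975 = +2.9975%.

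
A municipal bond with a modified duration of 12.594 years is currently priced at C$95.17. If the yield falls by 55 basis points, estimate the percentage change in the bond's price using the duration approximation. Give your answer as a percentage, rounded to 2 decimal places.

Duration approximation: ΔP/P ≈ -D_mod · Δy = -12.594 × (-0.0055) = +0.069267.
As a percentage: +6.9267%.

+6.93%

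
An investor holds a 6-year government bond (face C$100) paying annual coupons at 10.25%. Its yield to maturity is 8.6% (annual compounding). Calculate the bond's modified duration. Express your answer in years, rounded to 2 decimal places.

4.43 years

Periodic yield y = 0.086. First find Macaulay duration:
  t   CF        PV=CF/(1+0.086)^t    t·PV
  1        10.25         9.4383         9.4383
  2        10.25         8.6909        17.3818
  3        10.25         8.0027        24.0080
  4        10.25         7.3689        29.4757
  5        10.25         6.7854        33.9269
  6       110.25        67.2047       403.2282
  Σ                    107.4909       517.4589
P = 107.4909; Macaulay duration = 517.4589 / 107.4909 = 4.81398 years.
Modified duration = D_Mac / (1 + y) = 4.81398 / 1.086 = 4.43276 years.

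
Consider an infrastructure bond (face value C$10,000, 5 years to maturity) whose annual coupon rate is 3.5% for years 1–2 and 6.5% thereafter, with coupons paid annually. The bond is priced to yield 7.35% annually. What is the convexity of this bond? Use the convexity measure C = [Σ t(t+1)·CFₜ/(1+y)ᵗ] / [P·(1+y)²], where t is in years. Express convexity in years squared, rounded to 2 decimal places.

With y = 0.0735:
  t   CF        PV=CF/(1+0.0735)^t    t·PV        t(t+1)·PV
  1       350.00       326.0363       326.0363         652.0727
  2       350.00       303.7134       607.4268       1,822.2804
  3       650.00       525.4207     1,576.2622       6,305.0489
  4       650.00       489.4464     1,957.7857       9,788.9285
  5    10,650.00     7,470.3227    37,351.6136     224,109.6816
  Σ                  9,114.9396    41,819.1246     242,678.0120
P = 9,114.9396.
Convexity = Σ t(t+1)·PV / [P·(1+y)²] = 242,678.0120 / (9,114.9396 × 1.152402) = 23.10322.

23.10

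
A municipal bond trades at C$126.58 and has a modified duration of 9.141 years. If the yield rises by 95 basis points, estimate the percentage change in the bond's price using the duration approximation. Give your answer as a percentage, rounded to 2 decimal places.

Duration approximation: ΔP/P ≈ -D_mod · Δy = -9.141 × (+0.0095) = -0.0868395.
As a percentage: -8.68395%.

-8.68%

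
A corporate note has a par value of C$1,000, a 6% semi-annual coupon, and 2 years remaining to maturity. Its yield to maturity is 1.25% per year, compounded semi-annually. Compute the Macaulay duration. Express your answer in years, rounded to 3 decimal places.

1.919 years

Periodic yield y = 0.00625. Discount each cash flow and weight by its period:
  t   CF        PV=CF/(1+0.00625)^t    t·PV
  1        30.00        29.8137        29.8137
  2        30.00        29.6285        59.2570
  3        30.00        29.4445        88.3334
  4     1,030.00     1,004.6474     4,018.5895
  Σ                  1,093.5340     4,195.9935
Price P = Σ PV = 1,093.5340.
Macaulay duration = Σ(t·PV) / P = 4,195.9935 / 1,093.5340 = 3.83709 half-year periods.
In years: 3.83709 / 2 = 1.91855 years.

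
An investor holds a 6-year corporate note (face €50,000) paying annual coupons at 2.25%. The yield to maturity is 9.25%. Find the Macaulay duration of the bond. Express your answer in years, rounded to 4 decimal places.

Periodic yield y = 0.0925. Discount each cash flow and weight by its year:
  t   CF        PV=CF/(1+0.0925)^t    t·PV
  1     1,125.00     1,029.7483     1,029.7483
  2     1,125.00       942.5614     1,885.1227
  3     1,125.00       862.7564     2,588.2692
  4     1,125.00       789.7084     3,158.8335
  5     1,125.00       722.8452     3,614.2259
  6    51,125.00    30,068.0073   180,408.0439
  Σ                 34,415.6269   192,684.2434
Price P = Σ PV = 34,415.6269.
Macaulay duration = Σ(t·PV) / P = 192,684.2434 / 34,415.6269 = 5.59874 years.

5.5987 years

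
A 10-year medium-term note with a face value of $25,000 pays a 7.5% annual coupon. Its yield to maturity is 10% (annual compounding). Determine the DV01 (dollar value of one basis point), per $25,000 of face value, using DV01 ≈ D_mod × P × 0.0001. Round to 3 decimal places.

Periodic yield y = 0.1.
  t   CF        PV=CF/(1+0.1)^t    t·PV
  1     1,875.00     1,704.5455     1,704.5455
  2     1,875.00     1,549.5868     3,099.1736
  3     1,875.00     1,408.7153     4,226.1458
  4     1,875.00     1,280.6502     5,122.6009
  5     1,875.00     1,164.2275     5,821.1374
  6     1,875.00     1,058.3886     6,350.3317
  7     1,875.00       962.1715     6,735.2003
  8     1,875.00       874.7013     6,997.6107
  9     1,875.00       795.1830     7,156.6473
  10   26,875.00    10,361.4759   103,614.7590
  Σ                 21,159.6456   150,828.1521
P = 21,159.6456; D_Mac = 7.12810 yrs; D_mod = 6.48009 yrs.
DV01 ≈ 6.48009 × 21,159.6456 × 0.0001 = 13.711650.

$13.712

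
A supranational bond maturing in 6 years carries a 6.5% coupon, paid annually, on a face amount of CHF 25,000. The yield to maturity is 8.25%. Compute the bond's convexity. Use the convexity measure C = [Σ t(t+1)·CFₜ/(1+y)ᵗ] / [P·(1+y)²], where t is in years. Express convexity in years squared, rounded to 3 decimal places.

28.881

With y = 0.0825:
  t   CF        PV=CF/(1+0.0825)^t    t·PV        t(t+1)·PV
  1     1,625.00     1,501.1547     1,501.1547       3,002.3095
  2     1,625.00     1,386.7480     2,773.4960       8,320.4881
  3     1,625.00     1,281.0605     3,843.1816      15,372.7263
  4     1,625.00     1,183.4277     4,733.7110      23,668.5548
  5     1,625.00     1,093.2358     5,466.1789      32,797.0736
  6    26,625.00    16,547.1112    99,282.6674     694,978.6717
  Σ                 22,992.7380   117,600.3897     778,139.8241
P = 22,992.7380.
Convexity = Σ t(t+1)·PV / [P·(1+y)²] = 778,139.8241 / (22,992.7380 × 1.171806) = 28.88093.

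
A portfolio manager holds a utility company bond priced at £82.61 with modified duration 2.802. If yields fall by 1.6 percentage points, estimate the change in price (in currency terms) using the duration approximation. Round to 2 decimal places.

Duration approximation: ΔP/P ≈ -D_mod · Δy = -2.802 × (-0.016) = +0.044832.
ΔP ≈ 82.61 × (+0.044832) = +3.70357152.

+£3.70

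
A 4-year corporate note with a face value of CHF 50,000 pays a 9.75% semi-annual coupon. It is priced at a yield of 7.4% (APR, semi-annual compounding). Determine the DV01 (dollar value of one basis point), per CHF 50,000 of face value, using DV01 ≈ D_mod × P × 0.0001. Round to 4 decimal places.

Periodic yield y = 0.037.
  t   CF        PV=CF/(1+0.037)^t    t·PV
  1     2,437.50     2,350.5304     2,350.5304
  2     2,437.50     2,266.6638     4,533.3276
  3     2,437.50     2,185.7896     6,557.3688
  4     2,437.50     2,107.8010     8,431.2039
  5     2,437.50     2,032.5950    10,162.9748
  6     2,437.50     1,960.0723    11,760.4337
  7     2,437.50     1,890.1372    13,230.9604
  8    52,437.50    39,211.3619   313,690.8955
  Σ                 54,004.9511   370,717.6950
P = 54,004.9511; D_Mac = 6.86451 half-year periods = 3.43226 yrs; D_mod = 3.30979 yrs.
DV01 ≈ 3.30979 × 54,004.9511 × 0.0001 = 17.874527.

CHF 17.8745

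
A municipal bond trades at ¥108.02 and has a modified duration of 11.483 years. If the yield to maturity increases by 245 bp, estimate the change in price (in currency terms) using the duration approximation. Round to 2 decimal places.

-¥30.39

Duration approximation: ΔP/P ≈ -D_mod · Δy = -11.483 × (+0.0245) = -0.2813335.
ΔP ≈ 108.02 × (-0.2813335) = -30.38964467.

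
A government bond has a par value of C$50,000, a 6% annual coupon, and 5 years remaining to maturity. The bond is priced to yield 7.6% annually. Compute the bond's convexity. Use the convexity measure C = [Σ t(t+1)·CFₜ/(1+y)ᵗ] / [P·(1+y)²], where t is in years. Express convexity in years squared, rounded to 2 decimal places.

22.11

With y = 0.076:
  t   CF        PV=CF/(1+0.076)^t    t·PV        t(t+1)·PV
  1     3,000.00     2,788.1041     2,788.1041       5,576.2082
  2     3,000.00     2,591.1748     5,182.3496      15,547.0488
  3     3,000.00     2,408.1550     7,224.4651      28,897.8603
  4     3,000.00     2,238.0623     8,952.2492      44,761.2458
  5    53,000.00    36,746.3759   183,731.8793   1,102,391.2759
  Σ                 46,771.8721   207,879.0472   1,197,173.6390
P = 46,771.8721.
Convexity = Σ t(t+1)·PV / [P·(1+y)²] = 1,197,173.6390 / (46,771.8721 × 1.157776) = 22.10792.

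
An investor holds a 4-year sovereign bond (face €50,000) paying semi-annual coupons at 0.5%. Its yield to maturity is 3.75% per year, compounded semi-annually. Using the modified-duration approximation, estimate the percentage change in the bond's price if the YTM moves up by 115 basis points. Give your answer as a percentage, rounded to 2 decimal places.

-4.47%

Periodic yield y = 0.01875. Modified duration first:
  t   CF        PV=CF/(1+0.01875)^t    t·PV
  1       125.00       122.6994       122.6994
  2       125.00       120.4411       240.8822
  3       125.00       118.2244       354.6732
  4       125.00       116.0485       464.1940
  5       125.00       113.9126       569.5632
  6       125.00       111.8161       670.8965
  7       125.00       109.7581       768.3068
  8    50,125.00    43,202.9509   345,623.6073
  Σ                 44,015.8512   348,814.8227
P = 44,015.8512; D_Mac = 7.92475 half-year periods = 3.96238 yrs; D_mod = 3.96238/(1+0.01875) = 3.88945 yrs.
ΔP/P ≈ -D_mod · Δy = -3.88945 × (+0.0115) = -0.044729 = -4.4729%.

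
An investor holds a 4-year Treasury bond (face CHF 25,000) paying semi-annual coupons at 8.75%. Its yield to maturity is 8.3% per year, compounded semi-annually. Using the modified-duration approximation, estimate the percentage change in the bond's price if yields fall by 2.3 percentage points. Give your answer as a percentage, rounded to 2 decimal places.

+7.65%

Periodic yield y = 0.0415. Modified duration first:
  t   CF        PV=CF/(1+0.0415)^t    t·PV
  1     1,093.75     1,050.1680     1,050.1680
  2     1,093.75     1,008.3226     2,016.6453
  3     1,093.75       968.1446     2,904.4339
  4     1,093.75       929.5676     3,718.2703
  5     1,093.75       892.5277     4,462.6384
  6     1,093.75       856.9637     5,141.7821
  7     1,093.75       822.8168     5,759.7175
  8    26,093.75    18,847.8711   150,782.9688
  Σ                 25,376.3821   175,836.6244
P = 25,376.3821; D_Mac = 6.92914 half-year periods = 3.46457 yrs; D_mod = 3.46457/(1+0.0415) = 3.32652 yrs.
ΔP/P ≈ -D_mod · Δy = -3.32652 × (-0.023) = +0.076510 = +7.6510%.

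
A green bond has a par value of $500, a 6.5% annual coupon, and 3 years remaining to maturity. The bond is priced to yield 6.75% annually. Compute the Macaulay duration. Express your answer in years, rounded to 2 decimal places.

2.82 years

Periodic yield y = 0.0675. Discount each cash flow and weight by its year:
  t   CF        PV=CF/(1+0.0675)^t    t·PV
  1        32.50        30.4450        30.4450
  2        32.50        28.5199        57.0397
  3       532.50       437.7397     1,313.2192
  Σ                    496.7046     1,400.7039
Price P = Σ PV = 496.7046.
Macaulay duration = Σ(t·PV) / P = 1,400.7039 / 496.7046 = 2.81999 years.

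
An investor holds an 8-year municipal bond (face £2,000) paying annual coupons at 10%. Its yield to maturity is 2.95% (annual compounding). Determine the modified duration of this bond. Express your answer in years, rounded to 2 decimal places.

6.10 years

Periodic yield y = 0.0295. First find Macaulay duration:
  t   CF        PV=CF/(1+0.0295)^t    t·PV
  1       200.00       194.2691       194.2691
  2       200.00       188.7023       377.4047
  3       200.00       183.2951       549.8854
  4       200.00       178.0429       712.1715
  5       200.00       172.9411       864.7055
  6       200.00       167.9855     1,007.9132
  7       200.00       163.1720     1,142.2037
  8     2,200.00     1,743.4595    13,947.6763
  Σ                  2,991.8676    18,796.2295
P = 2,991.8676; Macaulay duration = 18,796.2295 / 2,991.8676 = 6.28244 years.
Modified duration = D_Mac / (1 + y) = 6.28244 / 1.0295 = 6.10242 years.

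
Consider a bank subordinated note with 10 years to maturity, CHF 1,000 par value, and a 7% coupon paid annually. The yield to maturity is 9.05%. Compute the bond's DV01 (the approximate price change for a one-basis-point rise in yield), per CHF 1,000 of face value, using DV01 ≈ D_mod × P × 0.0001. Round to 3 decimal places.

CHF 0.583

Periodic yield y = 0.0905.
  t   CF        PV=CF/(1+0.0905)^t    t·PV
  1        70.00        64.1907        64.1907
  2        70.00        58.8636       117.7272
  3        70.00        53.9785       161.9356
  4        70.00        49.4989       197.9955
  5        70.00        45.3910       226.9550
  6        70.00        41.6240       249.7441
  7        70.00        38.1697       267.1877
  8        70.00        35.0020       280.0159
  9        70.00        32.0972       288.8747
  10    1,070.00       449.9115     4,499.1148
  Σ                    868.7271     6,353.7412
P = 868.7271; D_Mac = 7.31385 yrs; D_mod = 6.70688 yrs.
DV01 ≈ 6.70688 × 868.7271 × 0.0001 = 0.582645.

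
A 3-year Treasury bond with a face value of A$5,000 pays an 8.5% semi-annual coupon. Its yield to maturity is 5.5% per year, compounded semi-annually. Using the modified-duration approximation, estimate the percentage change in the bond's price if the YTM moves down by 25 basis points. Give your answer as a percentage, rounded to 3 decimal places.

+0.663%

Periodic yield y = 0.0275. Modified duration first:
  t   CF        PV=CF/(1+0.0275)^t    t·PV
  1       212.50       206.8127       206.8127
  2       212.50       201.2775       402.5550
  3       212.50       195.8905       587.6716
  4       212.50       190.6477       762.5909
  5       212.50       185.5452       927.7261
  6     5,212.50     4,429.5039    26,577.0232
  Σ                  5,409.6775    29,464.3795
P = 5,409.6775; D_Mac = 5.44661 half-year periods = 2.72330 yrs; D_mod = 2.72330/(1+0.0275) = 2.65042 yrs.
ΔP/P ≈ -D_mod · Δy = -2.65042 × (-0.0025) = +0.006626 = +0.6626%.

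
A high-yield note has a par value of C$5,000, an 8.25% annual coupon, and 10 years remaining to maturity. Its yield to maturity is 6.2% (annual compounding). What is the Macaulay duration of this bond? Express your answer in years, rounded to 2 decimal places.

Periodic yield y = 0.062. Discount each cash flow and weight by its year:
  t   CF        PV=CF/(1+0.062)^t    t·PV
  1       412.50       388.4181       388.4181
  2       412.50       365.7421       731.4841
  3       412.50       344.3899     1,033.1697
  4       412.50       324.2843     1,297.1371
  5       412.50       305.3524     1,526.7621
  6       412.50       287.5258     1,725.1549
  7       412.50       270.7399     1,895.1796
  8       412.50       254.9340     2,039.4723
  9       412.50       240.0509     2,160.4579
  10    5,412.50     2,965.8743    29,658.7431
  Σ                  5,747.3117    42,455.9789
Price P = Σ PV = 5,747.3117.
Macaulay duration = Σ(t·PV) / P = 42,455.9789 / 5,747.3117 = 7.38710 years.

7.39 years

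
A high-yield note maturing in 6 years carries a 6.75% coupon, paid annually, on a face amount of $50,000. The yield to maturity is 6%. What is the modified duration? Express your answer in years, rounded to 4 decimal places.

Periodic yield y = 0.06. First find Macaulay duration:
  t   CF        PV=CF/(1+0.06)^t    t·PV
  1     3,375.00     3,183.9623     3,183.9623
  2     3,375.00     3,003.7380     6,007.4760
  3     3,375.00     2,833.7151     8,501.1452
  4     3,375.00     2,673.3161    10,693.2645
  5     3,375.00     2,521.9963    12,609.9817
  6    53,375.00    37,627.2688   225,763.6131
  Σ                 51,843.9966   266,759.4427
P = 51,843.9966; Macaulay duration = 266,759.4427 / 51,843.9966 = 5.14543 years.
Modified duration = D_Mac / (1 + y) = 5.14543 / 1.06 = 4.85418 years.

4.8542 years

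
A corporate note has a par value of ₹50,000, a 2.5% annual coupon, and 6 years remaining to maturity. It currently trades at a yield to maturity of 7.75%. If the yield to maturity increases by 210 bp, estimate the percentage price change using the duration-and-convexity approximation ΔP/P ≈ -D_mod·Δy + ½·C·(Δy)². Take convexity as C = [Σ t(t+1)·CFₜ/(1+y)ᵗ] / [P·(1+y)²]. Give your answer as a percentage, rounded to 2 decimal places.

With y = 0.0775:
  t   CF        PV=CF/(1+0.0775)^t    t·PV        t(t+1)·PV
  1     1,250.00     1,160.0928     1,160.0928       2,320.1856
  2     1,250.00     1,076.6523     2,153.3045       6,459.9135
  3     1,250.00       999.2132     2,997.6397      11,990.5588
  4     1,250.00       927.3441     3,709.3763      18,546.8813
  5     1,250.00       860.6441     4,303.2207      25,819.3244
  6    51,250.00    32,748.4083   196,490.4499   1,375,433.1495
  Σ                 37,772.3548   210,814.0839   1,440,570.0132
P = 37,772.3548; D_Mac = 5.58117 yrs; D_mod = 5.17974 yrs; C = 32.84927.
Duration effect: -5.17974 × (+0.021) = -0.108775
Convexity effect: 0.5 × 32.84927 × (0.021)² = +0.0072433
ΔP/P ≈ -0.108775 + 0.0072433 = -0.101531 = -10.1531%.

-10.15%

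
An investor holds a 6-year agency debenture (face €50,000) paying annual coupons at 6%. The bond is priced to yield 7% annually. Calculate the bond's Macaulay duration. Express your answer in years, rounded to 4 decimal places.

5.1901 years

Periodic yield y = 0.07. Discount each cash flow and weight by its year:
  t   CF        PV=CF/(1+0.07)^t    t·PV
  1     3,000.00     2,803.7383     2,803.7383
  2     3,000.00     2,620.3162     5,240.6324
  3     3,000.00     2,448.8936     7,346.6809
  4     3,000.00     2,288.6856     9,154.7425
  5     3,000.00     2,138.9585    10,694.7927
  6    53,000.00    35,316.1379   211,896.8272
  Σ                 47,616.7302   247,137.4140
Price P = Σ PV = 47,616.7302.
Macaulay duration = Σ(t·PV) / P = 247,137.4140 / 47,616.7302 = 5.19014 years.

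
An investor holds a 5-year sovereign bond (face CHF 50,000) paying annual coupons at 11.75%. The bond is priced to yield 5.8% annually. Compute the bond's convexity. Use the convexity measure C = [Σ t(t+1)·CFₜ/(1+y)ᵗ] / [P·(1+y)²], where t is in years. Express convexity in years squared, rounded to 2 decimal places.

With y = 0.058:
  t   CF        PV=CF/(1+0.058)^t    t·PV        t(t+1)·PV
  1     5,875.00     5,552.9301     5,552.9301      11,105.8601
  2     5,875.00     5,248.5161    10,497.0322      31,491.0967
  3     5,875.00     4,960.7903    14,882.3709      59,529.4834
  4     5,875.00     4,688.8377    18,755.3508      93,776.7540
  5    55,875.00    42,149.1866   210,745.9328   1,264,475.5970
  Σ                 62,600.2607   260,433.6168   1,460,378.7913
P = 62,600.2607.
Convexity = Σ t(t+1)·PV / [P·(1+y)²] = 1,460,378.7913 / (62,600.2607 × 1.119364) = 20.84098.

20.84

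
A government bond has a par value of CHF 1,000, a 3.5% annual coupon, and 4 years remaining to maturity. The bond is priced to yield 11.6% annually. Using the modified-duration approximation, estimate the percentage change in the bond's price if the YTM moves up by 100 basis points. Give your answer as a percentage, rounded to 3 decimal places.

-3.375%

Periodic yield y = 0.116. Modified duration first:
  t   CF        PV=CF/(1+0.116)^t    t·PV
  1        35.00        31.3620        31.3620
  2        35.00        28.1022        56.2043
  3        35.00        25.1811        75.5434
  4     1,035.00       667.2423     2,668.9692
  Σ                    751.8876     2,832.0790
P = 751.8876; D_Mac = 3.76663 yrs; D_mod = 3.76663/(1+0.116) = 3.37511 yrs.
ΔP/P ≈ -D_mod · Δy = -3.37511 × (+0.01) = -0.033751 = -3.3751%.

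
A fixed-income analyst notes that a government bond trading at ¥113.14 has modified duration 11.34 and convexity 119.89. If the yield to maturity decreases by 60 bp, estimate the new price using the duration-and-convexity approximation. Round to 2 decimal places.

Duration effect: -D_mod·Δy = -11.34 × (-0.006) = +0.068040
Convexity effect: ½·C·(Δy)² = 0.5 × 119.89 × (-0.006)² = +0.00215802
ΔP/P ≈ +0.068040 + 0.00215802 = +0.07019802
New price ≈ 113.14 × (1 + 0.07019802) = 121.0822039828.

¥121.08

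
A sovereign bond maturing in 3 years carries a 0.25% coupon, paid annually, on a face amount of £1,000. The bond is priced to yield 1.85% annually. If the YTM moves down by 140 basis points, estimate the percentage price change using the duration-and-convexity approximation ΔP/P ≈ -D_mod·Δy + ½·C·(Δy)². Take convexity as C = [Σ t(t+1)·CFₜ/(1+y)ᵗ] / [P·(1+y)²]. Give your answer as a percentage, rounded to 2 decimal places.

+4.23%

With y = 0.0185:
  t   CF        PV=CF/(1+0.0185)^t    t·PV        t(t+1)·PV
  1         2.50         2.4546         2.4546           4.9092
  2         2.50         2.4100         4.8200          14.4600
  3     1,002.50       948.8581     2,846.5744      11,386.2975
  Σ                    953.7227     2,853.8490      11,405.6667
P = 953.7227; D_Mac = 2.99233 yrs; D_mod = 2.93797 yrs; C = 11.52860.
Duration effect: -2.93797 × (-0.014) = +0.041132
Convexity effect: 0.5 × 11.52860 × (-0.014)² = +0.0011298
ΔP/P ≈ +0.041132 + 0.0011298 = +0.042261 = +4.2261%.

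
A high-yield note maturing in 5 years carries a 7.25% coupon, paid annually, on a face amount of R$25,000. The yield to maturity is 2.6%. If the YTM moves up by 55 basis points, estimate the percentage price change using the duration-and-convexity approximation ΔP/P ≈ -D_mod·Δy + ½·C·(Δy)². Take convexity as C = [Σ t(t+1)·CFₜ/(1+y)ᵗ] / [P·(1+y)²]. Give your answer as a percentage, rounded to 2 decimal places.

-2.34%

With y = 0.026:
  t   CF        PV=CF/(1+0.026)^t    t·PV        t(t+1)·PV
  1     1,812.50     1,766.5692     1,766.5692       3,533.1384
  2     1,812.50     1,721.8023     3,443.6047      10,330.8140
  3     1,812.50     1,678.1699     5,034.5098      20,138.0391
  4     1,812.50     1,635.6432     6,542.5728      32,712.8640
  5    26,812.50    23,583.0790   117,915.3950     707,492.3697
  Σ                 30,385.2637   134,702.6514     774,207.2252
P = 30,385.2637; D_Mac = 4.43316 yrs; D_mod = 4.32082 yrs; C = 24.20469.
Duration effect: -4.32082 × (+0.0055) = -0.023764
Convexity effect: 0.5 × 24.20469 × (0.0055)² = +0.0003661
ΔP/P ≈ -0.023764 + 0.0003661 = -0.023398 = -2.3398%.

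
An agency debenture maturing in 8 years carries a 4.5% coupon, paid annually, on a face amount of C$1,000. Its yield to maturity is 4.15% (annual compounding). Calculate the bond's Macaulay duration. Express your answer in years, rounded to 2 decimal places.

Periodic yield y = 0.0415. Discount each cash flow and weight by its year:
  t   CF        PV=CF/(1+0.0415)^t    t·PV
  1        45.00        43.2069        43.2069
  2        45.00        41.4853        82.9705
  3        45.00        39.8322       119.4967
  4        45.00        38.2451       152.9803
  5        45.00        36.7211       183.6057
  6        45.00        35.2579       211.5476
  7        45.00        33.8530       236.9712
  8     1,045.00       754.8177     6,038.5419
  Σ                  1,023.4193     7,069.3209
Price P = Σ PV = 1,023.4193.
Macaulay duration = Σ(t·PV) / P = 7,069.3209 / 1,023.4193 = 6.90755 years.

6.91 years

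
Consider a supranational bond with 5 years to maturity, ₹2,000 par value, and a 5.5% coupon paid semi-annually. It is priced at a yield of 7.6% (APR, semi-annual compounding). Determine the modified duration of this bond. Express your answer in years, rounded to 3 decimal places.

Periodic yield y = 0.038. First find Macaulay duration:
  t   CF        PV=CF/(1+0.038)^t    t·PV
  1        55.00        52.9865        52.9865
  2        55.00        51.0467       102.0935
  3        55.00        49.1780       147.5339
  4        55.00        47.3776       189.5105
  5        55.00        45.6432       228.2159
  6        55.00        43.9722       263.8334
  7        55.00        42.3625       296.5372
  8        55.00        40.8116       326.4930
  9        55.00        39.3176       353.8580
  10    2,055.00     1,415.2667    14,152.6671
  Σ                  1,827.9626    16,113.7291
P = 1,827.9626; Macaulay duration = 16,113.7291 / 1,827.9626 = 8.81513 half-year periods = 4.40757 years.
Modified duration = D_Mac / (1 + y) = 4.40757 / 1.038 = 4.24621 years.

4.246 years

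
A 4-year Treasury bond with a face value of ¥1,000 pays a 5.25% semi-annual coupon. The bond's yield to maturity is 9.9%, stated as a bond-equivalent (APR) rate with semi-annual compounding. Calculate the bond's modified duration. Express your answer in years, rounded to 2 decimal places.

3.45 years

Periodic yield y = 0.0495. First find Macaulay duration:
  t   CF        PV=CF/(1+0.0495)^t    t·PV
  1        26.25        25.0119        25.0119
  2        26.25        23.8322        47.6644
  3        26.25        22.7082        68.1245
  4        26.25        21.6371        86.5485
  5        26.25        20.6166       103.0830
  6        26.25        19.6442       117.8653
  7        26.25        18.7177       131.0238
  8     1,026.25       697.2582     5,578.0656
  Σ                    849.4261     6,157.3870
P = 849.4261; Macaulay duration = 6,157.3870 / 849.4261 = 7.24888 half-year periods = 3.62444 years.
Modified duration = D_Mac / (1 + y) = 3.62444 / 1.0495 = 3.45349 years.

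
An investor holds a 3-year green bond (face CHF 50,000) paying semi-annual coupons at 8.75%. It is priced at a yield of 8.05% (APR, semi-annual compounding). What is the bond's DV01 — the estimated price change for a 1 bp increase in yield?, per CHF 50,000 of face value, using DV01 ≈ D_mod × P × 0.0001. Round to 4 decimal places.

Periodic yield y = 0.04025.
  t   CF        PV=CF/(1+0.04025)^t    t·PV
  1     2,187.50     2,102.8599     2,102.8599
  2     2,187.50     2,021.4947     4,042.9895
  3     2,187.50     1,943.2778     5,829.8334
  4     2,187.50     1,868.0873     7,472.3491
  5     2,187.50     1,795.8061     8,979.0304
  6    52,187.50    41,185.1020   247,110.6121
  Σ                 50,916.6278   275,537.6744
P = 50,916.6278; D_Mac = 5.41155 half-year periods = 2.70577 yrs; D_mod = 2.60108 yrs.
DV01 ≈ 2.60108 × 50,916.6278 × 0.0001 = 13.243820.

CHF 13.2438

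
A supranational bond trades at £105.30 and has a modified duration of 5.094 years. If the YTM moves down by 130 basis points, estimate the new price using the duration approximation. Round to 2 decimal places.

Duration approximation: ΔP/P ≈ -D_mod · Δy = -5.094 × (-0.013) = +0.066222.
New price ≈ 105.30 × (1 + 0.066222) = 112.2731766.

£112.27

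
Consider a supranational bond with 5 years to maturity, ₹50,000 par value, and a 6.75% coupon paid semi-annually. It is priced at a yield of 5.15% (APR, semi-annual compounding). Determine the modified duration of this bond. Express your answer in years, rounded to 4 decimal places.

4.2430 years

Periodic yield y = 0.02575. First find Macaulay duration:
  t   CF        PV=CF/(1+0.02575)^t    t·PV
  1     1,687.50     1,645.1377     1,645.1377
  2     1,687.50     1,603.8389     3,207.6777
  3     1,687.50     1,563.5768     4,690.7303
  4     1,687.50     1,524.3254     6,097.3015
  5     1,687.50     1,486.0593     7,430.2967
  6     1,687.50     1,448.7539     8,692.5236
  7     1,687.50     1,412.3850     9,886.6951
  8     1,687.50     1,376.9291    11,015.4327
  9     1,687.50     1,342.3632    12,081.2692
  10   51,687.50    40,083.9277   400,839.2774
  Σ                 53,487.2970   465,586.3419
P = 53,487.2970; Macaulay duration = 465,586.3419 / 53,487.2970 = 8.70462 half-year periods = 4.35231 years.
Modified duration = D_Mac / (1 + y) = 4.35231 / 1.02575 = 4.24305 years.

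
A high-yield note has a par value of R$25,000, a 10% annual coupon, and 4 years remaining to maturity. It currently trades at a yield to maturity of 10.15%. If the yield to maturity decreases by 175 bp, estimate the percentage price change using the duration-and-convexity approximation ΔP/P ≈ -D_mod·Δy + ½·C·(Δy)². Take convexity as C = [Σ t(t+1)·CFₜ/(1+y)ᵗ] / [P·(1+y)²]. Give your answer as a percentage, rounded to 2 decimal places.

+5.75%

With y = 0.1015:
  t   CF        PV=CF/(1+0.1015)^t    t·PV        t(t+1)·PV
  1     2,500.00     2,269.6323     2,269.6323       4,539.2646
  2     2,500.00     2,060.4923     4,120.9847      12,362.9541
  3     2,500.00     1,870.6240     5,611.8720      22,447.4881
  4    27,500.00    18,680.7663    74,723.0653     373,615.3264
  Σ                 24,881.5150    86,725.5543     412,965.0333
P = 24,881.5150; D_Mac = 3.48554 yrs; D_mod = 3.16436 yrs; C = 13.67941.
Duration effect: -3.16436 × (-0.0175) = +0.055376
Convexity effect: 0.5 × 13.67941 × (-0.0175)² = +0.0020947
ΔP/P ≈ +0.055376 + 0.0020947 = +0.057471 = +5.7471%.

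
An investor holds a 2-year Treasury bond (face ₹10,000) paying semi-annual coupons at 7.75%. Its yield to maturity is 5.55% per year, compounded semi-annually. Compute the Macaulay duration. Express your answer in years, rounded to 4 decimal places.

1.8933 years

Periodic yield y = 0.02775. Discount each cash flow and weight by its period:
  t   CF        PV=CF/(1+0.02775)^t    t·PV
  1       387.50       377.0372       377.0372
  2       387.50       366.8569       733.7139
  3       387.50       356.9515     1,070.8546
  4    10,387.50     9,310.2447    37,240.9787
  Σ                 10,411.0904    39,422.5844
Price P = Σ PV = 10,411.0904.
Macaulay duration = Σ(t·PV) / P = 39,422.5844 / 10,411.0904 = 3.78660 half-year periods.
In years: 3.78660 / 2 = 1.89330 years.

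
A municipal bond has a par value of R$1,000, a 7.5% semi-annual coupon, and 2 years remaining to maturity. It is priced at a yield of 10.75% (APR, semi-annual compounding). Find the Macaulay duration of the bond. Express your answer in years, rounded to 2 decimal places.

1.89 years

Periodic yield y = 0.05375. Discount each cash flow and weight by its period:
  t   CF        PV=CF/(1+0.05375)^t    t·PV
  1        37.50        35.5872        35.5872
  2        37.50        33.7719        67.5439
  3        37.50        32.0493        96.1479
  4     1,037.50       841.4683     3,365.8732
  Σ                    942.8767     3,565.1521
Price P = Σ PV = 942.8767.
Macaulay duration = Σ(t·PV) / P = 3,565.1521 / 942.8767 = 3.78114 half-year periods.
In years: 3.78114 / 2 = 1.89057 years.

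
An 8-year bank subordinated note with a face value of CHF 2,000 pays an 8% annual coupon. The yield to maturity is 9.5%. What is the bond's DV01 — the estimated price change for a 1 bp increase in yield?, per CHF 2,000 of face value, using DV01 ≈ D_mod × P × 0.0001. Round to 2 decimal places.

CHF 1.03

Periodic yield y = 0.095.
  t   CF        PV=CF/(1+0.095)^t    t·PV
  1       160.00       146.1187       146.1187
  2       160.00       133.4418       266.8835
  3       160.00       121.8646       365.5938
  4       160.00       111.2919       445.1675
  5       160.00       101.6364       508.1821
  6       160.00        92.8187       556.9119
  7       160.00        84.7659       593.3613
  8     2,160.00     1,045.0590     8,360.4718
  Σ                  1,836.9969    11,242.6907
P = 1,836.9969; D_Mac = 6.12015 yrs; D_mod = 5.58918 yrs.
DV01 ≈ 5.58918 × 1,836.9969 × 0.0001 = 1.026730.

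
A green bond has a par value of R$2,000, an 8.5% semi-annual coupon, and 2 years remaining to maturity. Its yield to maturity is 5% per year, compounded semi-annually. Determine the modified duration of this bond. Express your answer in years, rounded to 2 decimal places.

1.84 years

Periodic yield y = 0.025. First find Macaulay duration:
  t   CF        PV=CF/(1+0.025)^t    t·PV
  1        85.00        82.9268        82.9268
  2        85.00        80.9042       161.8084
  3        85.00        78.9309       236.7928
  4     2,085.00     1,888.9071     7,555.6284
  Σ                  2,131.6691     8,037.1565
P = 2,131.6691; Macaulay duration = 8,037.1565 / 2,131.6691 = 3.77036 half-year periods = 1.88518 years.
Modified duration = D_Mac / (1 + y) = 1.88518 / 1.025 = 1.83920 years.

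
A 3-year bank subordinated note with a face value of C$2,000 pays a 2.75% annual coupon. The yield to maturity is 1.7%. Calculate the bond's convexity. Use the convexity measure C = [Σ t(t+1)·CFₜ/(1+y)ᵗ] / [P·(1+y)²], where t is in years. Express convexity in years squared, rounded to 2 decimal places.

With y = 0.017:
  t   CF        PV=CF/(1+0.017)^t    t·PV        t(t+1)·PV
  1        55.00        54.0806        54.0806         108.1613
  2        55.00        53.1766       106.3533         319.0598
  3     2,055.00     1,953.6599     5,860.9798      23,443.9191
  Σ                  2,060.9172     6,021.4137      23,871.1401
P = 2,060.9172.
Convexity = Σ t(t+1)·PV / [P·(1+y)²] = 23,871.1401 / (2,060.9172 × 1.034289) = 11.19878.

11.20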